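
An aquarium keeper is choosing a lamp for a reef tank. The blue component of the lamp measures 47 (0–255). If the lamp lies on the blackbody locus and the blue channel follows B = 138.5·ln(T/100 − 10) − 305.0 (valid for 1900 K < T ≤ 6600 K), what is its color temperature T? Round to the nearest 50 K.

2250 K

ln(t − 10) = (47 + 305.0) / 138.5 = 2.5415.
t − 10 = e^2.5415 = 12.699, so t = 22.699.
T = 100·t = 2270 K → 2250 K to the nearest 50 K.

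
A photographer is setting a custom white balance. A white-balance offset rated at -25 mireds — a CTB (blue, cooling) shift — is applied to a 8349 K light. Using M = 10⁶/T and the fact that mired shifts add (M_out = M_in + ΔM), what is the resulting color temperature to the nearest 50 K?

M_in = 10⁶/8349 = 119.77 mireds.
M_out = 119.77 + (-25) = 94.77 mireds.
T_out = 10⁶/94.77 = 10551.3 K → 10550 K.

10550 K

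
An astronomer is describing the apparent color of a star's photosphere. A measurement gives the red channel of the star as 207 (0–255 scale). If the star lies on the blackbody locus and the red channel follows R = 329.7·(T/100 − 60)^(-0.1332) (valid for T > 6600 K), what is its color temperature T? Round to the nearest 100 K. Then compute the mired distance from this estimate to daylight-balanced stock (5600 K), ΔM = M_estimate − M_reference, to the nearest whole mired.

(t − 60)^(-0.1332) = 207/329.7 = 0.62784.
t − 60 = 0.62784^(1/-0.1332) = 0.62784^(-7.508) = 32.933, so t = 92.933.
T = 100·t = 9293 K → 9300 K to the nearest 100 K.
M_estimate = 10⁶/9300 = 107.53; M_reference = 10⁶/5600 = 178.57.
ΔM = 107.53 − 178.57 = -71.04 → -71 mireds.

-71 mireds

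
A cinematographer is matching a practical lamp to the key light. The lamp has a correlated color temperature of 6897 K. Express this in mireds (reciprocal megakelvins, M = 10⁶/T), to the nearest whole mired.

M = 10⁶ / 6897 = 144.991 → 145 mireds.

145 mireds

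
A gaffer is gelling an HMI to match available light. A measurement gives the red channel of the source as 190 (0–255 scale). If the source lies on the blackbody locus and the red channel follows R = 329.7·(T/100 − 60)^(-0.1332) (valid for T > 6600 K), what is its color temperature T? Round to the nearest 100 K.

(t − 60)^(-0.1332) = 190/329.7 = 0.57628.
t − 60 = 0.57628^(1/-0.1332) = 0.57628^(-7.508) = 62.667, so t = 122.667.
T = 100·t = 12267 K → 12300 K to the nearest 100 K.

12300 K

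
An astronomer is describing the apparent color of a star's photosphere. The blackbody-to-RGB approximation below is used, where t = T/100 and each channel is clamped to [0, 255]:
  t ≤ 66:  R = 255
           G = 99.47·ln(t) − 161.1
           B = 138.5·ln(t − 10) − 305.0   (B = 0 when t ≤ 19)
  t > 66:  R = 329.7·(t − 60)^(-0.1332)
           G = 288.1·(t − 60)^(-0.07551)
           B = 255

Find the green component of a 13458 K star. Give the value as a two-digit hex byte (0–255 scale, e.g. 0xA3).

0xD0

t = 13458/100 = 134.58; the t > 66 branch applies.
G = 288.1·(134.58 − 60)^(-0.07551) = 288.1·74.58^(-0.07551) = 288.1·0.72210 = 208.037.
Rounded: 208; in hex, 0xD0.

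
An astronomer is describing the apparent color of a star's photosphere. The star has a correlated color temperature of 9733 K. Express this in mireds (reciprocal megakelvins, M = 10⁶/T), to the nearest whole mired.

M = 10⁶ / 9733 = 102.743 → 103 mireds.

103 mireds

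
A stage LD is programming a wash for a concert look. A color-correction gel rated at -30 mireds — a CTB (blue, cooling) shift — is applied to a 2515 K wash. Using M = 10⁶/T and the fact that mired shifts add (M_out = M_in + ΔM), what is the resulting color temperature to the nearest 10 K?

2720 K

M_in = 10⁶/2515 = 397.61 mireds.
M_out = 397.61 + (-30) = 367.61 mireds.
T_out = 10⁶/367.61 = 2720.2 K → 2720 K.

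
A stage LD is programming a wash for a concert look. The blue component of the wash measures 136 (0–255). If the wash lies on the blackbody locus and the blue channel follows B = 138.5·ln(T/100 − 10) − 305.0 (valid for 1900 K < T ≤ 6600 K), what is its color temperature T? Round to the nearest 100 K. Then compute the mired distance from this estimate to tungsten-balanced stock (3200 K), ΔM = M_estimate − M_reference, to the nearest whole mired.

ln(t − 10) = (136 + 305.0) / 138.5 = 3.1841.
t − 10 = e^3.1841 = 24.146, so t = 34.146.
T = 100·t = 3415 K → 3400 K to the nearest 100 K.
M_estimate = 10⁶/3400 = 294.12; M_reference = 10⁶/3200 = 312.50.
ΔM = 294.12 − 312.50 = -18.38 → -18 mireds.

-18 mireds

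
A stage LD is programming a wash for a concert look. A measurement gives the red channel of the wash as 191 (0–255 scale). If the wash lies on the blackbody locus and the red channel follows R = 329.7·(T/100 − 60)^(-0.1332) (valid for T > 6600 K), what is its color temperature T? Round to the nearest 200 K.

12000 K

(t − 60)^(-0.1332) = 191/329.7 = 0.57931.
t − 60 = 0.57931^(1/-0.1332) = 0.57931^(-7.508) = 60.245, so t = 120.245.
T = 100·t = 12025 K → 12000 K to the nearest 200 K.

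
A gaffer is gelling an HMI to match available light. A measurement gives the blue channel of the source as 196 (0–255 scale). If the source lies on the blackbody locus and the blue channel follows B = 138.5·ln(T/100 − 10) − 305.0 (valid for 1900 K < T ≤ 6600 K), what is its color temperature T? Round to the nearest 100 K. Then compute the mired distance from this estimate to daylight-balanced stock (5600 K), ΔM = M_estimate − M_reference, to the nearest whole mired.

+34 mireds

ln(t − 10) = (196 + 305.0) / 138.5 = 3.6173.
t − 10 = e^3.6173 = 37.238, so t = 47.238.
T = 100·t = 4724 K → 4700 K to the nearest 100 K.
M_estimate = 10⁶/4700 = 212.77; M_reference = 10⁶/5600 = 178.57.
ΔM = 212.77 − 178.57 = 34.19 → +34 mireds.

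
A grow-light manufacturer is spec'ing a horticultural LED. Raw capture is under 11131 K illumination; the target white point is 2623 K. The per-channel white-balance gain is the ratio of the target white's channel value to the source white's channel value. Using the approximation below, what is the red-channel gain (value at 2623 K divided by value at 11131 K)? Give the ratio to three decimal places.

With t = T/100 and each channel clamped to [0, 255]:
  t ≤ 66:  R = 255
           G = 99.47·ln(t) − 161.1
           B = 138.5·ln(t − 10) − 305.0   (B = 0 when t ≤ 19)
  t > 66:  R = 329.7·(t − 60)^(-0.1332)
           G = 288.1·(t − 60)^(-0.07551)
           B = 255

1.307

At 11131 K (t = 111.31):
  R = 329.7·(111.31 − 60)^(-0.1332) = 329.7·51.31^(-0.1332) = 329.7·0.59184 = 195.128.
At 2623 K (t = 26.23):
  R = 255 by definition for t ≤ 66.
Gain = 255.000 / 195.128 = 1.3068 → 1.307.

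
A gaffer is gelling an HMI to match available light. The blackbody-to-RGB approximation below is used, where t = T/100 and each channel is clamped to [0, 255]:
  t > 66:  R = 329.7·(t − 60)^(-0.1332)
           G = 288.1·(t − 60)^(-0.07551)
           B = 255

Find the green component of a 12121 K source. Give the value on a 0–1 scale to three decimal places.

0.828

t = 12121/100 = 121.21; the t > 66 branch applies.
G = 288.1·(121.21 − 60)^(-0.07551) = 288.1·61.21^(-0.07551) = 288.1·0.73295 = 211.164.
On a 0–1 scale: 211.164/255 = 0.8281 → 0.828.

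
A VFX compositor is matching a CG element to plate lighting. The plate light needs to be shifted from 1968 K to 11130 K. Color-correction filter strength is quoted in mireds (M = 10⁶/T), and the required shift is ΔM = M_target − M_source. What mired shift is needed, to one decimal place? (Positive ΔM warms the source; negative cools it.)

-418.3 mireds

M_source = 10⁶/1968 = 508.130; M_target = 10⁶/11130 = 89.847.
ΔM = 89.847 − 508.130 = -418.283 → -418.3 mireds, a cooling shift.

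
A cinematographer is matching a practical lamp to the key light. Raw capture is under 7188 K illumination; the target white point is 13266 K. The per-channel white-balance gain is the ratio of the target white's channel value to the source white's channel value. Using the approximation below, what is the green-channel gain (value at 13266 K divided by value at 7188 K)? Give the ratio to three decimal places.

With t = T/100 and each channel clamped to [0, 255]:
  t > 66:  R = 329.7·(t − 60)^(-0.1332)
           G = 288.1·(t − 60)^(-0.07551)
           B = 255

At 7188 K (t = 71.88):
  G = 288.1·(71.88 − 60)^(-0.07551) = 288.1·11.88^(-0.07551) = 288.1·0.82955 = 238.992.
At 13266 K (t = 132.66):
  G = 288.1·(132.66 − 60)^(-0.07551) = 288.1·72.66^(-0.07551) = 288.1·0.72353 = 208.448.
Gain = 208.448 / 238.992 = 0.8722 → 0.872.

0.872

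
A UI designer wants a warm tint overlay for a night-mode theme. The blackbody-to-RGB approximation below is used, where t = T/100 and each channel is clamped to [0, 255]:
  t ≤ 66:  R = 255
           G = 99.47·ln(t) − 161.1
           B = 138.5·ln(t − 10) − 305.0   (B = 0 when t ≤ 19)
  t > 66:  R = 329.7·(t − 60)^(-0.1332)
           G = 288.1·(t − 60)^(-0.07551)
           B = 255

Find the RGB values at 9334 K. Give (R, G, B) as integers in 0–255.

t = 9334/100 = 93.34; the t > 66 branch applies.
R = 329.7·(93.34 − 60)^(-0.1332) = 329.7·33.34^(-0.1332) = 329.7·0.62682 = 206.662.
G = 288.1·(93.34 − 60)^(-0.07551) = 288.1·33.34^(-0.07551) = 288.1·0.76736 = 221.077.
B = 255 by definition for t > 66.
Rounded: (207, 221, 255).

(207, 221, 255)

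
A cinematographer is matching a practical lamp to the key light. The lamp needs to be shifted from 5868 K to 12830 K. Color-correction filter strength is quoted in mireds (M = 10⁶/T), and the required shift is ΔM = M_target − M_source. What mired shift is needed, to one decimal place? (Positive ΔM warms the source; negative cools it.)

-92.5 mireds

M_source = 10⁶/5868 = 170.416; M_target = 10⁶/12830 = 77.942.
ΔM = 77.942 − 170.416 = -92.473 → -92.5 mireds, a cooling shift.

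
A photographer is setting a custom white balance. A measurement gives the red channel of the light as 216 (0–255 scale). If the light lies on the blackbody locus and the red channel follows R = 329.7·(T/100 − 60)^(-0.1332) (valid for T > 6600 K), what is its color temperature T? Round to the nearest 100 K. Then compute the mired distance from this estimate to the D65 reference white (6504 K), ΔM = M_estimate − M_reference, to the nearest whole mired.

(t − 60)^(-0.1332) = 216/329.7 = 0.65514.
t − 60 = 0.65514^(1/-0.1332) = 0.65514^(-7.508) = 23.926, so t = 83.926.
T = 100·t = 8393 K → 8400 K to the nearest 100 K.
M_estimate = 10⁶/8400 = 119.05; M_reference = 10⁶/6504 = 153.75.
ΔM = 119.05 − 153.75 = -34.70 → -35 mireds.

-35 mireds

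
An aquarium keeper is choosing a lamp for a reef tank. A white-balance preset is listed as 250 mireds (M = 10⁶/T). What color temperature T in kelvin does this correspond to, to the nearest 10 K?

T = 10⁶ / 250 = 4000.00 K → 4000 K.

4000 K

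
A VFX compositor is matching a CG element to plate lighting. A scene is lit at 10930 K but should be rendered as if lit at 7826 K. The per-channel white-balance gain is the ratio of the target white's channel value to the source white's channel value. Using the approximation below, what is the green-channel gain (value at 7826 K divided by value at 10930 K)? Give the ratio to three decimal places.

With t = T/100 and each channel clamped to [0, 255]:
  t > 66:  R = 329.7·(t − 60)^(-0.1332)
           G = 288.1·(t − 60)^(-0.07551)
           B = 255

1.078

At 10930 K (t = 109.3):
  G = 288.1·(109.3 − 60)^(-0.07551) = 288.1·49.3^(-0.07551) = 288.1·0.74503 = 214.643.
At 7826 K (t = 78.26):
  G = 288.1·(78.26 − 60)^(-0.07551) = 288.1·18.26^(-0.07551) = 288.1·0.80305 = 231.359.
Gain = 231.359 / 214.643 = 1.0779 → 1.078.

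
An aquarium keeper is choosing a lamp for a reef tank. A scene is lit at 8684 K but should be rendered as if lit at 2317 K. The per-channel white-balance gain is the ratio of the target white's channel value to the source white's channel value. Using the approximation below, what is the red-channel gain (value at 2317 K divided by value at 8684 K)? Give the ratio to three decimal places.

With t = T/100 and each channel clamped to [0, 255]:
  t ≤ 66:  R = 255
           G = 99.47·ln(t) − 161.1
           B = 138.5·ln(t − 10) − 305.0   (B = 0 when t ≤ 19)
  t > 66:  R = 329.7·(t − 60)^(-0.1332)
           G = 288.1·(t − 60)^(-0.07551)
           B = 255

1.199

At 8684 K (t = 86.84):
  R = 329.7·(86.84 − 60)^(-0.1332) = 329.7·26.84^(-0.1332) = 329.7·0.64519 = 212.718.
At 2317 K (t = 23.17):
  R = 255 by definition for t ≤ 66.
Gain = 255.000 / 212.718 = 1.1988 → 1.199.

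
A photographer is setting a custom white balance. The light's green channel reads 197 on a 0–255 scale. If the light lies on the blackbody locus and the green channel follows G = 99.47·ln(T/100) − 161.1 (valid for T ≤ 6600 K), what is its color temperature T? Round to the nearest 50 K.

3650 K

ln t = (197 + 161.1) / 99.47 = 3.6001.
t = e^3.6001 = 36.601.
T = 100·t = 3660 K → 3650 K to the nearest 50 K.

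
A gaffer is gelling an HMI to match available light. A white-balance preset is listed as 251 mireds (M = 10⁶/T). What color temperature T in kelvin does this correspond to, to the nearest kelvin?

T = 10⁶ / 251 = 3984.06 K → 3984 K.

3984 K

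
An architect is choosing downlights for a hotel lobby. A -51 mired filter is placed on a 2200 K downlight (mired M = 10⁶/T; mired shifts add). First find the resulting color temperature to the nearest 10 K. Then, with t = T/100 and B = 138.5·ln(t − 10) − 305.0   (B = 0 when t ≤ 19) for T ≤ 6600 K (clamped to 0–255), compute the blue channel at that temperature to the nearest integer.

M_in = 10⁶/2200 = 454.55; M_out = 454.55 + (-51) = 403.55.
T_out = 10⁶/403.55 = 2478.0 K → 2480 K; t = 24.8.
B = 138.5·ln(24.8 − 10) − 305.0 = 138.5·ln 14.8 − 305.0 = 138.5·2.6946 − 305.0 = 68.206.
Rounded: 68.

68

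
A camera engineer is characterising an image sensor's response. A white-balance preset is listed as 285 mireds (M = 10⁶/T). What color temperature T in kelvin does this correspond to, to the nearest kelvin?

T = 10⁶ / 285 = 3508.77 K → 3509 K.

3509 K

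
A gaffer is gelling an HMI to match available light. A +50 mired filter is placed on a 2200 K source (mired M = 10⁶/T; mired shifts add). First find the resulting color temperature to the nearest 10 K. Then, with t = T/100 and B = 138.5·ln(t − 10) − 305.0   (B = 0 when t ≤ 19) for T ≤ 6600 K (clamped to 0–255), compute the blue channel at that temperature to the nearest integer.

M_in = 10⁶/2200 = 454.55; M_out = 454.55 + (+50) = 504.55.
T_out = 10⁶/504.55 = 1982.0 K → 1980 K; t = 19.8.
B = 138.5·ln(19.8 − 10) − 305.0 = 138.5·ln 9.8 − 305.0 = 138.5·2.2824 − 305.0 = 11.110.
Rounded: 11.

11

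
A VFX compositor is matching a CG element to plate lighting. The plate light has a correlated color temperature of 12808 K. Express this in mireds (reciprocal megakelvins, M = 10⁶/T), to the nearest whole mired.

M = 10⁶ / 12808 = 78.076 → 78 mireds.

78 mireds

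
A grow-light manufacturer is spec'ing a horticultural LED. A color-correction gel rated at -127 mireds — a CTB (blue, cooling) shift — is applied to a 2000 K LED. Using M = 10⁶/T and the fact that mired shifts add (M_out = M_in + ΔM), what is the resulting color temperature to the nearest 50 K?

2700 K

M_in = 10⁶/2000 = 500.00 mireds.
M_out = 500.00 + (-127) = 373.00 mireds.
T_out = 10⁶/373.00 = 2681.0 K → 2700 K.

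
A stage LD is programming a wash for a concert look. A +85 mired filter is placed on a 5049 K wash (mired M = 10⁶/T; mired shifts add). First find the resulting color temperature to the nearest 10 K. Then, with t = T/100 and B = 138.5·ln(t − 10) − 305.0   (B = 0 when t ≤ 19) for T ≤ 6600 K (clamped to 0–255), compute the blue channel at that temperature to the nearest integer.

142

M_in = 10⁶/5049 = 198.06; M_out = 198.06 + (+85) = 283.06.
T_out = 10⁶/283.06 = 3532.8 K → 3530 K; t = 35.3.
B = 138.5·ln(35.3 − 10) − 305.0 = 138.5·ln 25.3 − 305.0 = 138.5·3.2308 − 305.0 = 142.466.
Rounded: 142.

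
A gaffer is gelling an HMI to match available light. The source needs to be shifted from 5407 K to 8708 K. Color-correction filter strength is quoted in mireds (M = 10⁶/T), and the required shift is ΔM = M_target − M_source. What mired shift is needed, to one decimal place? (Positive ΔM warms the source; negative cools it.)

-70.1 mireds

M_source = 10⁶/5407 = 184.945; M_target = 10⁶/8708 = 114.837.
ΔM = 114.837 − 184.945 = -70.109 → -70.1 mireds, a cooling shift.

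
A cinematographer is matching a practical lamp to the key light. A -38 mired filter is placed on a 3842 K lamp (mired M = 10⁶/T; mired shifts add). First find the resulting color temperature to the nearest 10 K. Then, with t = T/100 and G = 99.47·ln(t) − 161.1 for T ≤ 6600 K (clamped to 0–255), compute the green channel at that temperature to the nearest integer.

M_in = 10⁶/3842 = 260.28; M_out = 260.28 + (-38) = 222.28.
T_out = 10⁶/222.28 = 4498.8 K → 4500 K; t = 45.
G = 99.47·ln 45 − 161.1 = 99.47·3.8067 − 161.1 = 217.549.
Rounded: 218.

218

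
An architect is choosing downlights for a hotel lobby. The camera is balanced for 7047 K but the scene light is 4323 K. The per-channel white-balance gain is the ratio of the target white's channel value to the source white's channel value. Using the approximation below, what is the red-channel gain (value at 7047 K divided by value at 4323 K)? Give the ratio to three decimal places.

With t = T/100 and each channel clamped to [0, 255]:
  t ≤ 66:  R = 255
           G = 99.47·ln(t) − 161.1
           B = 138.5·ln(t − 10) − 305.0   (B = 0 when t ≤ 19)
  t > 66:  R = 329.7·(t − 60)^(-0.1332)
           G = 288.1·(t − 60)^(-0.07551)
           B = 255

0.946

At 4323 K (t = 43.23):
  R = 255 by definition for t ≤ 66.
At 7047 K (t = 70.47):
  R = 329.7·(70.47 − 60)^(-0.1332) = 329.7·10.47^(-0.1332) = 329.7·0.73138 = 241.136.
Gain = 241.136 / 255.000 = 0.9456 → 0.946.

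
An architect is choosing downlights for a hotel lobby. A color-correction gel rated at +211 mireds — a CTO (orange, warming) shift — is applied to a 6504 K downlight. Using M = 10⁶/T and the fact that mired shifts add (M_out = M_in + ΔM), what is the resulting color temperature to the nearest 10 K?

M_in = 10⁶/6504 = 153.75 mireds.
M_out = 153.75 + (+211) = 364.75 mireds.
T_out = 10⁶/364.75 = 2741.6 K → 2740 K.

2740 K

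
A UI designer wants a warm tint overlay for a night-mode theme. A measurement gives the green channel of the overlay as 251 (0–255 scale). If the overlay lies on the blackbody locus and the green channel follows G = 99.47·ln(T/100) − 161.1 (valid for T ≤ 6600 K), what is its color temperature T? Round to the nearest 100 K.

ln t = (251 + 161.1) / 99.47 = 4.1430.
t = e^4.1430 = 62.989.
T = 100·t = 6299 K → 6300 K to the nearest 100 K.

6300 K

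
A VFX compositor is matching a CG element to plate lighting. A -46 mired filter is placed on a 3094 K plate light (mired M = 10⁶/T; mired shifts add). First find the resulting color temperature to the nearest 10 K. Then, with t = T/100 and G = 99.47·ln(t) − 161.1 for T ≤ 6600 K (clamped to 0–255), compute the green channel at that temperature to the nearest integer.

M_in = 10⁶/3094 = 323.21; M_out = 323.21 + (-46) = 277.21.
T_out = 10⁶/277.21 = 3607.4 K → 3610 K; t = 36.1.
G = 99.47·ln 36.1 − 161.1 = 99.47·3.5863 − 161.1 = 195.629.
Rounded: 196.

196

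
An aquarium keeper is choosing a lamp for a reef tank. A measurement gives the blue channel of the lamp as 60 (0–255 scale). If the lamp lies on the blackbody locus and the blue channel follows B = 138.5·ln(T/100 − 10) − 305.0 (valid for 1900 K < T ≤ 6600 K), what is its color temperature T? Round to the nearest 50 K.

ln(t − 10) = (60 + 305.0) / 138.5 = 2.6354.
t − 10 = e^2.6354 = 13.949, so t = 23.949.
T = 100·t = 2395 K → 2400 K to the nearest 50 K.

2400 K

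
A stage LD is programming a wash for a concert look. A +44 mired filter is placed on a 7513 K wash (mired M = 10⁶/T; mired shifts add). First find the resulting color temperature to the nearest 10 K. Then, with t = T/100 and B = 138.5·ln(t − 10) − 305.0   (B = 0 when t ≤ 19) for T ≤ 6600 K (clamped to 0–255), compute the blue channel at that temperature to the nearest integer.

227

M_in = 10⁶/7513 = 133.10; M_out = 133.10 + (+44) = 177.10.
T_out = 10⁶/177.10 = 5646.4 K → 5650 K; t = 56.5.
B = 138.5·ln(56.5 − 10) − 305.0 = 138.5·ln 46.5 − 305.0 = 138.5·3.8395 − 305.0 = 226.764.
Rounded: 227.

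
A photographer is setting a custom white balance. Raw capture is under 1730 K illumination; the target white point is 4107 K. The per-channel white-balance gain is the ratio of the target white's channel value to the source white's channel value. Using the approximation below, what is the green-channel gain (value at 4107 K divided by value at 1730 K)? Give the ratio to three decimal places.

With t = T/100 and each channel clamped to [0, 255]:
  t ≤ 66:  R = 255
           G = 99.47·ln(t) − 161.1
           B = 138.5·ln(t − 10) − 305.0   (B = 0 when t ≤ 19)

At 1730 K (t = 17.3):
  G = 99.47·ln 17.3 − 161.1 = 99.47·2.8507 − 161.1 = 122.460.
At 4107 K (t = 41.07):
  G = 99.47·ln 41.07 − 161.1 = 99.47·3.7153 − 161.1 = 208.459.
Gain = 208.459 / 122.460 = 1.7023 → 1.702.

1.702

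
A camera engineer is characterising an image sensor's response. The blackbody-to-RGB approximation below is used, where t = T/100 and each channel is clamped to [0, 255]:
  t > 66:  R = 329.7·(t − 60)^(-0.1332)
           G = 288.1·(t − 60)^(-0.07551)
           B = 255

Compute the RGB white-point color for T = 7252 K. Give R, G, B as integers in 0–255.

t = 7252/100 = 72.52; the t > 66 branch applies.
R = 329.7·(72.52 − 60)^(-0.1332) = 329.7·12.52^(-0.1332) = 329.7·0.71417 = 235.460.
G = 288.1·(72.52 − 60)^(-0.07551) = 288.1·12.52^(-0.07551) = 288.1·0.82627 = 238.047.
B = 255 by definition for t > 66.
Rounded: (235, 238, 255).

R=235, G=238, B=255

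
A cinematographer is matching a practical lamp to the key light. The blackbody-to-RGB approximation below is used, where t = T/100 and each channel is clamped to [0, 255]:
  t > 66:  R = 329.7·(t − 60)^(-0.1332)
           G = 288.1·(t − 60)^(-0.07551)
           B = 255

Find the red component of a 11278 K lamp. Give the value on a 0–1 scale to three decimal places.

t = 11278/100 = 112.78; the t > 66 branch applies.
R = 329.7·(112.78 − 60)^(-0.1332) = 329.7·52.78^(-0.1332) = 329.7·0.58961 = 194.395.
On a 0–1 scale: 194.395/255 = 0.7623 → 0.762.

0.762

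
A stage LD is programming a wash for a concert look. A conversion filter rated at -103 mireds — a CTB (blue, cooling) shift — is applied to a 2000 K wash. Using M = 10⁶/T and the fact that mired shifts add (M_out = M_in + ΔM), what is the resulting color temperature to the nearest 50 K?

2500 K

M_in = 10⁶/2000 = 500.00 mireds.
M_out = 500.00 + (-103) = 397.00 mireds.
T_out = 10⁶/397.00 = 2518.9 K → 2500 K.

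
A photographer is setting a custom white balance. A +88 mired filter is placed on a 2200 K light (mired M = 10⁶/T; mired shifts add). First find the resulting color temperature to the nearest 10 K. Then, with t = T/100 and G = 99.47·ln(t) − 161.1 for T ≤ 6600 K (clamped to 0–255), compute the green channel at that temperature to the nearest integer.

M_in = 10⁶/2200 = 454.55; M_out = 454.55 + (+88) = 542.55.
T_out = 10⁶/542.55 = 1843.2 K → 1840 K; t = 18.4.
G = 99.47·ln 18.4 − 161.1 = 99.47·2.9124 − 161.1 = 128.592.
Rounded: 129.

129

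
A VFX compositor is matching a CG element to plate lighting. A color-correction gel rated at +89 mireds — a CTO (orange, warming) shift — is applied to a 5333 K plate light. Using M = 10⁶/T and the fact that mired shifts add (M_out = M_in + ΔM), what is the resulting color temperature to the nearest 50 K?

M_in = 10⁶/5333 = 187.51 mireds.
M_out = 187.51 + (+89) = 276.51 mireds.
T_out = 10⁶/276.51 = 3616.5 K → 3600 K.

3600 K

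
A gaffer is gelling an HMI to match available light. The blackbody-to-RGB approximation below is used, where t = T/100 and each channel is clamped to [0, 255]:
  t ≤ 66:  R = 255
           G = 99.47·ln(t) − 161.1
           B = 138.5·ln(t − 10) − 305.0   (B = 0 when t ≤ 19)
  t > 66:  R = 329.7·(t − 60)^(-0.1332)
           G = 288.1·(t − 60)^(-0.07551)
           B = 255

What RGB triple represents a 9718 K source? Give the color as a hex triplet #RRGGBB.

t = 9718/100 = 97.18; the t > 66 branch applies.
R = 329.7·(97.18 − 60)^(-0.1332) = 329.7·37.18^(-0.1332) = 329.7·0.61778 = 203.683.
G = 288.1·(97.18 − 60)^(-0.07551) = 288.1·37.18^(-0.07551) = 288.1·0.76107 = 219.265.
B = 255 by definition for t > 66.
Rounded: (204, 219, 255).
In hex: #CCDBFF.

#CCDBFF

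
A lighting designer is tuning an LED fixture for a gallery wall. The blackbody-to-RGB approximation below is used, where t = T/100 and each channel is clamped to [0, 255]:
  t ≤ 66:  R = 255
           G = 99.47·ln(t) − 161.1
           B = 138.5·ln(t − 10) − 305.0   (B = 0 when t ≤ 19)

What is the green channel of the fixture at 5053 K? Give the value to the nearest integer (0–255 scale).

t = 5053/100 = 50.53; the t ≤ 66 branch applies.
G = 99.47·ln 50.53 − 161.1 = 99.47·3.9226 − 161.1 = 229.078.
Rounded: 229.

229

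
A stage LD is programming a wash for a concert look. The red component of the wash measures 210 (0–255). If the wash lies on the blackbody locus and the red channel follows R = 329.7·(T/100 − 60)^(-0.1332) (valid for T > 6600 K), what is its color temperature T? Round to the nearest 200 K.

9000 K

(t − 60)^(-0.1332) = 210/329.7 = 0.63694.
t − 60 = 0.63694^(1/-0.1332) = 0.63694^(-7.508) = 29.561, so t = 89.561.
T = 100·t = 8956 K → 9000 K to the nearest 200 K.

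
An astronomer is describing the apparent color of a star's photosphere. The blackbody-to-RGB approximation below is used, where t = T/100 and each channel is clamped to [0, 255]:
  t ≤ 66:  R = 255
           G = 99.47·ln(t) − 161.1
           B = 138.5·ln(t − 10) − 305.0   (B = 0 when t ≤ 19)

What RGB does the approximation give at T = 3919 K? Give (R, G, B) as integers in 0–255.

t = 3919/100 = 39.19; the t ≤ 66 branch applies.
R = 255 by definition for t ≤ 66.
G = 99.47·ln 39.19 − 161.1 = 99.47·3.6684 − 161.1 = 203.798.
B = 138.5·ln(39.19 − 10) − 305.0 = 138.5·ln 29.19 − 305.0 = 138.5·3.3738 − 305.0 = 162.275.
Rounded: (255, 204, 162).

(255, 204, 162)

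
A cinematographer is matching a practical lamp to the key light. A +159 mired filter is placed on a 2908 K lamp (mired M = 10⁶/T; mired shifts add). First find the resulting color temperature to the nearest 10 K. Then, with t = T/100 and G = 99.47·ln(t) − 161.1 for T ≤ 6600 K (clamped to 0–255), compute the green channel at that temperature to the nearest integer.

M_in = 10⁶/2908 = 343.88; M_out = 343.88 + (+159) = 502.88.
T_out = 10⁶/502.88 = 1988.6 K → 1990 K; t = 19.9.
G = 99.47·ln 19.9 − 161.1 = 99.47·2.9907 − 161.1 = 136.387.
Rounded: 136.

136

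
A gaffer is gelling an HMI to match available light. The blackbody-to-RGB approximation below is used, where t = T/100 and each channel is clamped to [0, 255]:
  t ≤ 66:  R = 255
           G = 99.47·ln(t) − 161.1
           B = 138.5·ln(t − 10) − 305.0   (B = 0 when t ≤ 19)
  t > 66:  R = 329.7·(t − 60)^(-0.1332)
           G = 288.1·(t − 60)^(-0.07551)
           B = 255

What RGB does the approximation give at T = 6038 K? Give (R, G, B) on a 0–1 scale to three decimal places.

(1.000, 0.968, 0.933)

t = 6038/100 = 60.38; the t ≤ 66 branch applies.
R = 255 by definition for t ≤ 66.
G = 99.47·ln 60.38 − 161.1 = 99.47·4.1007 − 161.1 = 246.792.
B = 138.5·ln(60.38 − 10) − 305.0 = 138.5·ln 50.38 − 305.0 = 138.5·3.9196 − 305.0 = 237.864.
Dividing each by 255: (1.0000, 0.9678, 0.9328) → (1.000, 0.968, 0.933).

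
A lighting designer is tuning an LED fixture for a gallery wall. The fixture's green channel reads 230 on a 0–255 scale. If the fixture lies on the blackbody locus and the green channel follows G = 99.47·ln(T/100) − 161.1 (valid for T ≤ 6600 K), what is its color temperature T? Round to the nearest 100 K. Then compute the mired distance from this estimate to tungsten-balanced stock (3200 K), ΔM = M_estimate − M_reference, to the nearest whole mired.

-116 mireds

ln t = (230 + 161.1) / 99.47 = 3.9318.
t = e^3.9318 = 51.001.
T = 100·t = 5100 K → 5100 K to the nearest 100 K.
M_estimate = 10⁶/5100 = 196.08; M_reference = 10⁶/3200 = 312.50.
ΔM = 196.08 − 312.50 = -116.42 → -116 mireds.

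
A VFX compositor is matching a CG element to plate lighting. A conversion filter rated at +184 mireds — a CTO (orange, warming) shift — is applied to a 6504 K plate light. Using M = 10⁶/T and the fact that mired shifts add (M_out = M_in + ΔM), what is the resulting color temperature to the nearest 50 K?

2950 K

M_in = 10⁶/6504 = 153.75 mireds.
M_out = 153.75 + (+184) = 337.75 mireds.
T_out = 10⁶/337.75 = 2960.8 K → 2950 K.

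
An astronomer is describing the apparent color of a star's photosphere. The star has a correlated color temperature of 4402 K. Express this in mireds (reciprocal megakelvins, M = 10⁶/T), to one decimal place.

M = 10⁶ / 4402 = 227.169 → 227.2 mireds.

227.2 mireds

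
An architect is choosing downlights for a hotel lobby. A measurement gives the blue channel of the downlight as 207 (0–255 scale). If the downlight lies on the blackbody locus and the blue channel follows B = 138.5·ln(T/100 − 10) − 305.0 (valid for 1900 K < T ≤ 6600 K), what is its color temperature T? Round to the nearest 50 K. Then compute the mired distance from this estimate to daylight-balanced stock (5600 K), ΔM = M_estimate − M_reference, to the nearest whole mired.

+19 mireds

ln(t − 10) = (207 + 305.0) / 138.5 = 3.6968.
t − 10 = e^3.6968 = 40.316, so t = 50.316.
T = 100·t = 5032 K → 5050 K to the nearest 50 K.
M_estimate = 10⁶/5050 = 198.02; M_reference = 10⁶/5600 = 178.57.
ΔM = 198.02 − 178.57 = 19.45 → +19 mireds.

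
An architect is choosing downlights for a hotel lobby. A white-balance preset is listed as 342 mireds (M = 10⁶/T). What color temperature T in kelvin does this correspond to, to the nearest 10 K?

T = 10⁶ / 342 = 2923.98 K → 2920 K.

2920 K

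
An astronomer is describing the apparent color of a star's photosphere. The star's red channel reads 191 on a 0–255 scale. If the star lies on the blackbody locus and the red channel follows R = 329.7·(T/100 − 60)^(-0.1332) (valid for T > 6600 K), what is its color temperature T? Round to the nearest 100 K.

12000 K

(t − 60)^(-0.1332) = 191/329.7 = 0.57931.
t − 60 = 0.57931^(1/-0.1332) = 0.57931^(-7.508) = 60.245, so t = 120.245.
T = 100·t = 12025 K → 12000 K to the nearest 100 K.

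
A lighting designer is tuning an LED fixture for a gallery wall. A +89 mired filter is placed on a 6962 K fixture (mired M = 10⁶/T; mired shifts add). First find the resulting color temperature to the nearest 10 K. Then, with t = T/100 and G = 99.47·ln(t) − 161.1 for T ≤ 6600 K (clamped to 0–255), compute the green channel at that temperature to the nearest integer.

213

M_in = 10⁶/6962 = 143.64; M_out = 143.64 + (+89) = 232.64.
T_out = 10⁶/232.64 = 4298.5 K → 4300 K; t = 43.
G = 99.47·ln 43 − 161.1 = 99.47·3.7612 − 161.1 = 213.027.
Rounded: 213.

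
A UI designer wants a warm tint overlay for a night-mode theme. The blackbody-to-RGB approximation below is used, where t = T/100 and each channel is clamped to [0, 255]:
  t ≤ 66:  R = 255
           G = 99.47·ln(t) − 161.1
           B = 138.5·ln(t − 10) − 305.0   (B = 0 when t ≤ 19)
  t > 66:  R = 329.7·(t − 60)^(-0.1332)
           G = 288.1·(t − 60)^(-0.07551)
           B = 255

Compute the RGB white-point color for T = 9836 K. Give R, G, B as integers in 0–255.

t = 9836/100 = 98.36; the t > 66 branch applies.
R = 329.7·(98.36 − 60)^(-0.1332) = 329.7·38.36^(-0.1332) = 329.7·0.61522 = 202.837.
G = 288.1·(98.36 − 60)^(-0.07551) = 288.1·38.36^(-0.07551) = 288.1·0.75928 = 218.748.
B = 255 by definition for t > 66.
Rounded: (203, 219, 255).

R=203, G=219, B=255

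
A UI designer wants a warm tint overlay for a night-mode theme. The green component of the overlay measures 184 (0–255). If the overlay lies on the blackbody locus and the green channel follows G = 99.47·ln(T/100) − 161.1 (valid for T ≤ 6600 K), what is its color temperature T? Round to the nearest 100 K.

3200 K

ln t = (184 + 161.1) / 99.47 = 3.4694.
t = e^3.4694 = 32.117.
T = 100·t = 3212 K → 3200 K to the nearest 100 K.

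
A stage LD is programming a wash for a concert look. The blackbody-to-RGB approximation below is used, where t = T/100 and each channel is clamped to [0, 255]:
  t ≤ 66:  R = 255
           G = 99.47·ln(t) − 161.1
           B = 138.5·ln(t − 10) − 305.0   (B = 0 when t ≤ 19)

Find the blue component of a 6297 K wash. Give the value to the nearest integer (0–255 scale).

t = 6297/100 = 62.97; the t ≤ 66 branch applies.
B = 138.5·ln(62.97 − 10) − 305.0 = 138.5·ln 52.97 − 305.0 = 138.5·3.9697 − 305.0 = 244.807.
Rounded: 245.

245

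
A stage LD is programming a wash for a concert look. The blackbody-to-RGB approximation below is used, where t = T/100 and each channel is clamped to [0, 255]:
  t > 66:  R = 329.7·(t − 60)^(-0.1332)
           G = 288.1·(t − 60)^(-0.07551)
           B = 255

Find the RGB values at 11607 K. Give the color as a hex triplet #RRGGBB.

#C1D5FF

t = 11607/100 = 116.07; the t > 66 branch applies.
R = 329.7·(116.07 − 60)^(-0.1332) = 329.7·56.07^(-0.1332) = 329.7·0.58488 = 192.836.
G = 288.1·(116.07 − 60)^(-0.07551) = 288.1·56.07^(-0.07551) = 288.1·0.73782 = 212.567.
B = 255 by definition for t > 66.
Rounded: (193, 213, 255).
In hex: #C1D5FF.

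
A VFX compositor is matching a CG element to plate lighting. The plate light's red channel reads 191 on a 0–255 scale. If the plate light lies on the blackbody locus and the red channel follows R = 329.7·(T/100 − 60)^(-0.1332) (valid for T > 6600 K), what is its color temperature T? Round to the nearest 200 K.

12000 K

(t − 60)^(-0.1332) = 191/329.7 = 0.57931.
t − 60 = 0.57931^(1/-0.1332) = 0.57931^(-7.508) = 60.245, so t = 120.245.
T = 100·t = 12025 K → 12000 K to the nearest 200 K.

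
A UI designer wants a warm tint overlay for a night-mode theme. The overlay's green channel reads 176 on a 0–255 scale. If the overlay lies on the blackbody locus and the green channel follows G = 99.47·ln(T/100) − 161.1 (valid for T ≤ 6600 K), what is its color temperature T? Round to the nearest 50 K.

ln t = (176 + 161.1) / 99.47 = 3.3890.
t = e^3.3890 = 29.635.
T = 100·t = 2964 K → 2950 K to the nearest 50 K.

2950 K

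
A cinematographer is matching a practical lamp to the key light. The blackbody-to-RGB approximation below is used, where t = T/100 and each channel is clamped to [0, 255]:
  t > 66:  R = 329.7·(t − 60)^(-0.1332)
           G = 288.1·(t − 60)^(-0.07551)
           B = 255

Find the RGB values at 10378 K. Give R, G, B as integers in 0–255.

t = 10378/100 = 103.78; the t > 66 branch applies.
R = 329.7·(103.78 − 60)^(-0.1332) = 329.7·43.78^(-0.1332) = 329.7·0.60448 = 199.297.
G = 288.1·(103.78 − 60)^(-0.07551) = 288.1·43.78^(-0.07551) = 288.1·0.75174 = 216.576.
B = 255 by definition for t > 66.
Rounded: (199, 217, 255).

R=199, G=217, B=255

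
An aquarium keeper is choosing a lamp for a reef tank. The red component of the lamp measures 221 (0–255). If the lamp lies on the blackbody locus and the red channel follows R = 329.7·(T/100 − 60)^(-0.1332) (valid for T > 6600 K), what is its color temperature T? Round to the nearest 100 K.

(t − 60)^(-0.1332) = 221/329.7 = 0.67031.
t − 60 = 0.67031^(1/-0.1332) = 0.67031^(-7.508) = 20.149, so t = 80.149.
T = 100·t = 8015 K → 8000 K to the nearest 100 K.

8000 K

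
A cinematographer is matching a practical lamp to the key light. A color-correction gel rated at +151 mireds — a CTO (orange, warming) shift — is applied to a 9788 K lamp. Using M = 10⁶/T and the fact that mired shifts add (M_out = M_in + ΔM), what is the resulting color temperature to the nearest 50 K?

3950 K

M_in = 10⁶/9788 = 102.17 mireds.
M_out = 102.17 + (+151) = 253.17 mireds.
T_out = 10⁶/253.17 = 3950.0 K → 3950 K.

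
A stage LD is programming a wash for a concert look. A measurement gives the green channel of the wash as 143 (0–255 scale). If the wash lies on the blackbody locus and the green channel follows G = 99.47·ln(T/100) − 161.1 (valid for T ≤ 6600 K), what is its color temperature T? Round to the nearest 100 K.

ln t = (143 + 161.1) / 99.47 = 3.0572.
t = e^3.0572 = 21.268.
T = 100·t = 2127 K → 2100 K to the nearest 100 K.

2100 K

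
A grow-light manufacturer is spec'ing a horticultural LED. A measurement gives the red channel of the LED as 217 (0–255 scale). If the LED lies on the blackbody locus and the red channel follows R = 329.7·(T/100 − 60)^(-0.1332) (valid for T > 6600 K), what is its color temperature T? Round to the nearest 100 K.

(t − 60)^(-0.1332) = 217/329.7 = 0.65817.
t − 60 = 0.65817^(1/-0.1332) = 0.65817^(-7.508) = 23.110, so t = 83.110.
T = 100·t = 8311 K → 8300 K to the nearest 100 K.

8300 K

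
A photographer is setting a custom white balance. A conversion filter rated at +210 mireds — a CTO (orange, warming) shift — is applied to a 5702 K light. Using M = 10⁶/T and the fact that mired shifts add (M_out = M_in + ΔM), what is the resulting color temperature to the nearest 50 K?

2600 K

M_in = 10⁶/5702 = 175.38 mireds.
M_out = 175.38 + (+210) = 385.38 mireds.
T_out = 10⁶/385.38 = 2594.9 K → 2600 K.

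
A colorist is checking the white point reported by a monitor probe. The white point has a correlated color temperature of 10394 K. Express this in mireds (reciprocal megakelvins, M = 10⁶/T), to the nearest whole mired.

96 mireds

M = 10⁶ / 10394 = 96.209 → 96 mireds.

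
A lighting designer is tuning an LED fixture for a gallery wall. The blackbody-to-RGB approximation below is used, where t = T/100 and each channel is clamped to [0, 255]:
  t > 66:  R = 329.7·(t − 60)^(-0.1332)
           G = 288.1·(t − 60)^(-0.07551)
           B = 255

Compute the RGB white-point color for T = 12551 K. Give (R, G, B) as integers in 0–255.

(189, 210, 255)

t = 12551/100 = 125.51; the t > 66 branch applies.
R = 329.7·(125.51 − 60)^(-0.1332) = 329.7·65.51^(-0.1332) = 329.7·0.57289 = 188.880.
G = 288.1·(125.51 − 60)^(-0.07551) = 288.1·65.51^(-0.07551) = 288.1·0.72921 = 210.084.
B = 255 by definition for t > 66.
Rounded: (189, 210, 255).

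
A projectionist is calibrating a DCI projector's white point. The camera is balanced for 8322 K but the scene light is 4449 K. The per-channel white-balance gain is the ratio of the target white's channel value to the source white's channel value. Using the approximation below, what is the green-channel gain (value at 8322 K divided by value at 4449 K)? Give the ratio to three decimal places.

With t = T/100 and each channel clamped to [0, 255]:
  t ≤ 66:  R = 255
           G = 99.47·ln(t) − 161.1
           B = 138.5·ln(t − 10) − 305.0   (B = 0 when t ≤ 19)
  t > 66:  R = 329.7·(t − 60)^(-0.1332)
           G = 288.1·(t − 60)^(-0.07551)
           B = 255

At 4449 K (t = 44.49):
  G = 99.47·ln 44.49 − 161.1 = 99.47·3.7953 − 161.1 = 216.415.
At 8322 K (t = 83.22):
  G = 288.1·(83.22 − 60)^(-0.07551) = 288.1·23.22^(-0.07551) = 288.1·0.78861 = 227.199.
Gain = 227.199 / 216.415 = 1.0498 → 1.050.

1.050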